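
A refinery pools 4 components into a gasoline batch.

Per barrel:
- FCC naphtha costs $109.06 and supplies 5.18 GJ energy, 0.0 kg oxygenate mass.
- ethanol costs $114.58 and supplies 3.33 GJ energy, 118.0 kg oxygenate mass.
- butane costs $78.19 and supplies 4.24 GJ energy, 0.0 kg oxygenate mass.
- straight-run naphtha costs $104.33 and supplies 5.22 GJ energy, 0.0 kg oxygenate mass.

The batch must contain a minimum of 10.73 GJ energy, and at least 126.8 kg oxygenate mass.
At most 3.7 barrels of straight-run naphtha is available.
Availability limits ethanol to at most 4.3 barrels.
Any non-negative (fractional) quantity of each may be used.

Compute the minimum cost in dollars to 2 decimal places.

Treat it as an LP. Let x1 = barrels of FCC naphtha, x2 = barrels of ethanol, x3 = barrels of butane, x4 = barrels of straight-run naphtha.
Minimise 109.06x1 + 114.58x2 + 78.19x3 + 104.33x4 subject to:
  5.18x1 + 3.33x2 + 4.24x3 + 5.22x4 ≥ 10.73   (energy)
  118x2 ≥ 126.8   (oxygenate mass)
  x4 ≤ 3.7
  x2 ≤ 4.3
  x1, x2, x3, x4 ≥ 0.
The optimal basis is {ethanol, butane}; FCC naphtha, straight-run naphtha drop out. Binding constraints: energy and oxygenate mass.
Optimal quantities: ethanol = 1.0746 barrels, butane = 1.6867 barrels.
Total cost: 114.58·1.0746 + 78.19·1.6867 = 255.0107.

$255.01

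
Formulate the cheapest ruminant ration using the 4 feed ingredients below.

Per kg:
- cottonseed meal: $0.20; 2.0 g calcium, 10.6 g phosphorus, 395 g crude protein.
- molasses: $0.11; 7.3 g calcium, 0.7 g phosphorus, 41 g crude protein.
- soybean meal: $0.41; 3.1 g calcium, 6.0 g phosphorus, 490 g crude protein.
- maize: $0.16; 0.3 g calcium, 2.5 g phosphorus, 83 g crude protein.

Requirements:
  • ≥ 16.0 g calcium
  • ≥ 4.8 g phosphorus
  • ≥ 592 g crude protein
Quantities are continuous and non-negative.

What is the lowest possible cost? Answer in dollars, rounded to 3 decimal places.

This is a linear program. Let x1 = kg of cottonseed meal, x2 = kg of molasses, x3 = kg of soybean meal, x4 = kg of maize.
Minimize 0.2x1 + 0.11x2 + 0.41x3 + 0.16x4 s.t.:
  2x1 + 7.3x2 + 3.1x3 + 0.3x4 ≥ 16   (calcium)
  10.6x1 + 0.7x2 + 6x3 + 2.5x4 ≥ 4.8   (phosphorus)
  395x1 + 41x2 + 490x3 + 83x4 ≥ 592   (crude protein)
  x1, x2, x3, x4 ≥ 0.
The cheapest feasible vertex uses only cottonseed meal, molasses; soybean meal, maize are not used. Binding constraints: calcium and crude protein.
That vertex is x1 = 1.308, x2 = 1.833.
Cost = 0.2·1.308 + 0.11·1.833 = 0.46323.

$0.463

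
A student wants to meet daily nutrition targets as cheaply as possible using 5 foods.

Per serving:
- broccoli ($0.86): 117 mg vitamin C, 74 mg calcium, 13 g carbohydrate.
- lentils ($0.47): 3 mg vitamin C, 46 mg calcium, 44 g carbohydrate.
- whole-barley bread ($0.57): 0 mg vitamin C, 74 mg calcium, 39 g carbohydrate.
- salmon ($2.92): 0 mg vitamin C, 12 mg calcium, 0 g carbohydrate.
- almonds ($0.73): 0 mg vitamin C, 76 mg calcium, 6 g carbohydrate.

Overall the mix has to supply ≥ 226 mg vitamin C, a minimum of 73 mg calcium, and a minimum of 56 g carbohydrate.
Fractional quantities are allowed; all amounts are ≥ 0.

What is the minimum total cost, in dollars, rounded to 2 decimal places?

$1.98

Let x1 = servings of broccoli, x2 = servings of lentils, x3 = servings of whole-barley bread, x4 = servings of salmon, x5 = servings of almonds.
min 0.86x1 + 0.47x2 + 0.57x3 + 2.92x4 + 0.73x5 s.t.:
  117x1 + 3x2 ≥ 226   (vitamin C)
  74x1 + 46x2 + 74x3 + 12x4 + 76x5 ≥ 73   (calcium)
  13x1 + 44x2 + 39x3 + 6x5 ≥ 56   (carbohydrate)
  x1, x2, x3, x4, x5 ≥ 0.
The cheapest feasible vertex uses only broccoli, lentils; whole-barley bread, salmon, almonds are not used. The vitamin C and carbohydrate requirements are met with equality.
Optimal quantities: broccoli = 1.913 servings, lentils = 0.7074 servings.
Total cost: 0.86·1.913 + 0.47·0.7074 = 1.9777.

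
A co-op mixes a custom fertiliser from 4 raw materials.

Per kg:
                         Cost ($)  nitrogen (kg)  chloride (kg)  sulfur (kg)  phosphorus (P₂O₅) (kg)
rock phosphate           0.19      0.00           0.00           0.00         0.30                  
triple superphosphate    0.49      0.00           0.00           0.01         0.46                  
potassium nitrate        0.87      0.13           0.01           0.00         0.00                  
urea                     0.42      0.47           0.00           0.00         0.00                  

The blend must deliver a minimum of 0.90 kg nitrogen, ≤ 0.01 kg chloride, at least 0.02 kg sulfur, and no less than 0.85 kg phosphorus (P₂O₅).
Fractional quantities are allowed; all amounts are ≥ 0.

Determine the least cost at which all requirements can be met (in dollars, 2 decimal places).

Let x1 = kg of rock phosphate, x2 = kg of triple superphosphate, x3 = kg of potassium nitrate, x4 = kg of urea.
min 0.19x1 + 0.49x2 + 0.87x3 + 0.42x4 with:
  0.13x3 + 0.47x4 ≥ 0.9   (nitrogen)
  0.01x3 ≤ 0.01   (chloride)
  0.01x2 ≥ 0.02   (sulfur)
  0.3x1 + 0.46x2 ≥ 0.85   (phosphorus (P₂O₅))
  x1, x2, x3, x4 ≥ 0.
The cheapest feasible vertex uses only triple superphosphate, urea; rock phosphate, potassium nitrate are not used. Binding constraints: nitrogen and sulfur.
That vertex is x2 = 2, x4 = 1.915.
Total cost: 0.49·2 + 0.42·1.915 = 1.7843.

$1.78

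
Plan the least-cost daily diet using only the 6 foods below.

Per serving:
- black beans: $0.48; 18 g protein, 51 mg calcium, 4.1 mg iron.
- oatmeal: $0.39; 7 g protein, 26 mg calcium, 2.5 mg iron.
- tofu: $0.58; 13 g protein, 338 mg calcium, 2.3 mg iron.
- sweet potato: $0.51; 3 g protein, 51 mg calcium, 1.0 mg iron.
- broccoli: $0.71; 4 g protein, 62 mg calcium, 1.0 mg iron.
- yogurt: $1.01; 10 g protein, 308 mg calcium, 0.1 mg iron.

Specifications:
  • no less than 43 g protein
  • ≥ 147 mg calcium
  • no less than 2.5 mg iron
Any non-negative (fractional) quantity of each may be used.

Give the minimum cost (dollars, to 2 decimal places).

$1.17

Let x1 = servings of black beans, x2 = servings of oatmeal, x3 = servings of tofu, x4 = servings of sweet potato, x5 = servings of broccoli, x6 = servings of yogurt.
Minimize 0.48x1 + 0.39x2 + 0.58x3 + 0.51x4 + 0.71x5 + 1.01x6 with:
  18x1 + 7x2 + 13x3 + 3x4 + 4x5 + 10x6 ≥ 43   (protein)
  51x1 + 26x2 + 338x3 + 51x4 + 62x5 + 308x6 ≥ 147   (calcium)
  4.1x1 + 2.5x2 + 2.3x3 + 1x4 + 1x5 + 0.1x6 ≥ 2.5   (iron)
  x1, x2, x3, x4, x5, x6 ≥ 0.
The minimum-cost mix takes nothing from oatmeal, sweet potato, broccoli, yogurt — only black beans, tofu. There the protein and calcium constraints are tight.
Solving gives x1 = 2.329, x3 = 0.08356.
Cost = 0.48·2.329 + 0.58·0.08356 = 1.1664.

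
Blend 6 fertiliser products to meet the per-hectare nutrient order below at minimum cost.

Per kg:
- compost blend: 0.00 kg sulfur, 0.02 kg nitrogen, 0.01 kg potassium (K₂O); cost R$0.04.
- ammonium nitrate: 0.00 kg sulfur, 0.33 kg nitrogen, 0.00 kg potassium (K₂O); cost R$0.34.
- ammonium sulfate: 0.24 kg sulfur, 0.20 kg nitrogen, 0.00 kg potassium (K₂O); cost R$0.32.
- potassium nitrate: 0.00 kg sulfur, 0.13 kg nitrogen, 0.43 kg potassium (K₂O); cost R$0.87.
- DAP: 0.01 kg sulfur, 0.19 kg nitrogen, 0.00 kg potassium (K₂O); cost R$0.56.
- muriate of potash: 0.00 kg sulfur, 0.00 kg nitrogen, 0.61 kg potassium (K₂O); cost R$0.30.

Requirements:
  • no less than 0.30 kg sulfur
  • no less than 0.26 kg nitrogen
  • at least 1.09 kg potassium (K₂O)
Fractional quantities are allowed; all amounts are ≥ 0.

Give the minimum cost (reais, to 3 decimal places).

R$0.946

Set it up as a linear program. Let x1 = kg of compost blend, x2 = kg of ammonium nitrate, x3 = kg of ammonium sulfate, x4 = kg of potassium nitrate, x5 = kg of DAP, x6 = kg of muriate of potash.
min 0.04x1 + 0.34x2 + 0.32x3 + 0.87x4 + 0.56x5 + 0.3x6 with:
  0.24x3 + 0.01x5 ≥ 0.3   (sulfur)
  0.02x1 + 0.33x2 + 0.2x3 + 0.13x4 + 0.19x5 ≥ 0.26   (nitrogen)
  0.01x1 + 0.43x4 + 0.61x6 ≥ 1.09   (potassium (K₂O))
  x1, x2, x3, x4, x5, x6 ≥ 0.
At the optimum only ammonium nitrate, ammonium sulfate, muriate of potash are positive (compost blend, potassium nitrate, DAP = 0). There the sulfur, nitrogen, potassium (K₂O) constraints are tight.
Solving gives x2 = 0.0303, x3 = 1.25, x6 = 1.787.
Objective = 0.34·0.0303 + 0.32·1.25 + 0.3·1.787 = 0.94640.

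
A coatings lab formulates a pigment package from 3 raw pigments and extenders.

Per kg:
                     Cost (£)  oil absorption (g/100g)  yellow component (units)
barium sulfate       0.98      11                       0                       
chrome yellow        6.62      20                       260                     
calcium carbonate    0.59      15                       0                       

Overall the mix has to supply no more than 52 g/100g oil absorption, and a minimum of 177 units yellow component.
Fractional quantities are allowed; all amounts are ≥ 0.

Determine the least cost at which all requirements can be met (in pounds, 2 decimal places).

Let x1 = kg of barium sulfate, x2 = kg of chrome yellow, x3 = kg of calcium carbonate.
Minimise 0.98x1 + 6.62x2 + 0.59x3 with:
  11x1 + 20x2 + 15x3 ≤ 52   (oil absorption)
  260x2 ≥ 177   (yellow component)
  x1, x2, x3 ≥ 0.
At the optimum only chrome yellow is positive (barium sulfate, calcium carbonate = 0). Binding constraint: yellow component.
That vertex is x2 = 0.6808.
Objective = 6.62·0.6808 = 4.5069.

£4.51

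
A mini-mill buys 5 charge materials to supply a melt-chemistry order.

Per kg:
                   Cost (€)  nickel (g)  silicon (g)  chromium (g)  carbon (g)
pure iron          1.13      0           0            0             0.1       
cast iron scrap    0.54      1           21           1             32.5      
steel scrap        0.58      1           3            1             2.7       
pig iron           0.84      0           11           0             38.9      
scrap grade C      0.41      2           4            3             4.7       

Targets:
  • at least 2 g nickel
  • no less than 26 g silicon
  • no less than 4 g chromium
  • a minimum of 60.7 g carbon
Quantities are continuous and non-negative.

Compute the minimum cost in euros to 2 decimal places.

€1.26

Let x1 = kg of pure iron, x2 = kg of cast iron scrap, x3 = kg of steel scrap, x4 = kg of pig iron, x5 = kg of scrap grade C.
min 1.13x1 + 0.54x2 + 0.58x3 + 0.84x4 + 0.41x5 subject to:
  1x2 + 1x3 + 2x5 ≥ 2   (nickel)
  21x2 + 3x3 + 11x4 + 4x5 ≥ 26   (silicon)
  1x2 + 1x3 + 3x5 ≥ 4   (chromium)
  0.1x1 + 32.5x2 + 2.7x3 + 38.9x4 + 4.7x5 ≥ 60.7   (carbon)
  x1, x2, x3, x4, x5 ≥ 0.
The optimal basis is {cast iron scrap, scrap grade C}; pure iron, steel scrap, pig iron drop out. Binding constraints: chromium and carbon.
Solving gives x2 = 1.76, x5 = 0.7468.
Total cost: 0.54·1.76 + 0.41·0.7468 = 1.2566.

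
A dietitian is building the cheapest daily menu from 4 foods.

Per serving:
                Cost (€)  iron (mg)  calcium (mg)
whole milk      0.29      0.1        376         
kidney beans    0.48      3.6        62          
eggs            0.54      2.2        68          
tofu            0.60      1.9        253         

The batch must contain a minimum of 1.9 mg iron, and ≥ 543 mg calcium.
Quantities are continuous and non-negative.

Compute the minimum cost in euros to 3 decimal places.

€0.631

This is a linear program. Let x1 = servings of whole milk, x2 = servings of kidney beans, x3 = servings of eggs, x4 = servings of tofu.
Minimize 0.29x1 + 0.48x2 + 0.54x3 + 0.6x4 with:
  0.1x1 + 3.6x2 + 2.2x3 + 1.9x4 ≥ 1.9   (iron)
  376x1 + 62x2 + 68x3 + 253x4 ≥ 543   (calcium)
  x1, x2, x3, x4 ≥ 0.
The minimum-cost mix takes nothing from eggs, tofu — only whole milk, kidney beans. There the iron and calcium constraints are tight.
That vertex is x1 = 1.3634, x2 = 0.48991.
Total cost: 0.29·1.3634 + 0.48·0.48991 = 0.63054.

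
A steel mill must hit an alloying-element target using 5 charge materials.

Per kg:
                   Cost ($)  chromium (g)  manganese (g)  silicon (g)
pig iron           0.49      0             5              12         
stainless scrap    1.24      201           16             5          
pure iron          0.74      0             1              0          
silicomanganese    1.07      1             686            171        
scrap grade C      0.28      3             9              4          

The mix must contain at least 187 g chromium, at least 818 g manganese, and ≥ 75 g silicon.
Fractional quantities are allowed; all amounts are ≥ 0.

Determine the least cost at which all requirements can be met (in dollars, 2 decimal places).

$2.40

Let x1 = kg of pig iron, x2 = kg of stainless scrap, x3 = kg of pure iron, x4 = kg of silicomanganese, x5 = kg of scrap grade C.
Minimize 0.49x1 + 1.24x2 + 0.74x3 + 1.07x4 + 0.28x5 s.t.:
  201x2 + 1x4 + 3x5 ≥ 187   (chromium)
  5x1 + 16x2 + 1x3 + 686x4 + 9x5 ≥ 818   (manganese)
  12x1 + 5x2 + 171x4 + 4x5 ≥ 75   (silicon)
  x1, x2, x3, x4, x5 ≥ 0.
The optimal basis is {stainless scrap, silicomanganese}; pig iron, pure iron, scrap grade C drop out. The chromium and manganese requirements are met with equality.
Optimal quantities: stainless scrap = 0.9245 kg, silicomanganese = 1.171 kg.
Total cost: 1.24·0.9245 + 1.07·1.171 = 2.3994.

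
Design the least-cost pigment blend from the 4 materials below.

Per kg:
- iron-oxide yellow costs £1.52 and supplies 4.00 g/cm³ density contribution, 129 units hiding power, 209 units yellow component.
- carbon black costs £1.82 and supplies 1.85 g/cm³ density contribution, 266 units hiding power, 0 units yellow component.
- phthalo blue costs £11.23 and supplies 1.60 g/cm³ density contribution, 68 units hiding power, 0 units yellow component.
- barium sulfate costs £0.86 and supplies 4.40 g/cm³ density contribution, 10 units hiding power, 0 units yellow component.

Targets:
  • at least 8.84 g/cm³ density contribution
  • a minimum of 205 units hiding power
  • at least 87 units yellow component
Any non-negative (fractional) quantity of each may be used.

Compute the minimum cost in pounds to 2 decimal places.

£2.79

Treat it as an LP. Let x1 = kg of iron-oxide yellow, x2 = kg of carbon black, x3 = kg of phthalo blue, x4 = kg of barium sulfate.
Minimise 1.52x1 + 1.82x2 + 11.23x3 + 0.86x4 s.t.:
  4x1 + 1.85x2 + 1.6x3 + 4.4x4 ≥ 8.84   (density contribution)
  129x1 + 266x2 + 68x3 + 10x4 ≥ 205   (hiding power)
  209x1 ≥ 87   (yellow component)
  x1, x2, x3, x4 ≥ 0.
The minimum-cost mix takes nothing from phthalo blue — only iron-oxide yellow, carbon black, barium sulfate. There the density contribution, hiding power, yellow component constraints are tight.
That vertex is x1 = 0.4163, x2 = 0.5156, x4 = 1.414.
Hence cost = 1.52·0.4163 + 1.82·0.5156 + 0.86·1.414 = £2.7872.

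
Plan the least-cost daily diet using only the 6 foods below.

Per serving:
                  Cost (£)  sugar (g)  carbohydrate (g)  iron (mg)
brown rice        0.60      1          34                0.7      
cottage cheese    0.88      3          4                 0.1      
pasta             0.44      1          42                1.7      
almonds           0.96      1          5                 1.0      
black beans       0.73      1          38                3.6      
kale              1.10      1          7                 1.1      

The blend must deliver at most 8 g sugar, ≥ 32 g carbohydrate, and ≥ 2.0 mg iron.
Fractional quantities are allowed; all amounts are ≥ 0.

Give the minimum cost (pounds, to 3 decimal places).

£0.449

Set it up as a linear program. Let x1 = servings of brown rice, x2 = servings of cottage cheese, x3 = servings of pasta, x4 = servings of almonds, x5 = servings of black beans, x6 = servings of kale.
Minimise 0.6x1 + 0.88x2 + 0.44x3 + 0.96x4 + 0.73x5 + 1.1x6 s.t.:
  1x1 + 3x2 + 1x3 + 1x4 + 1x5 + 1x6 ≤ 8   (sugar)
  34x1 + 4x2 + 42x3 + 5x4 + 38x5 + 7x6 ≥ 32   (carbohydrate)
  0.7x1 + 0.1x2 + 1.7x3 + 1x4 + 3.6x5 + 1.1x6 ≥ 2   (iron)
  x1, x2, x3, x4, x5, x6 ≥ 0.
The cheapest feasible vertex uses only pasta, black beans; brown rice, cottage cheese, almonds, kale are not used. There the carbohydrate and iron constraints are tight.
Solving gives x3 = 0.4527, x5 = 0.3418.
Objective = 0.44·0.4527 + 0.73·0.3418 = 0.44870.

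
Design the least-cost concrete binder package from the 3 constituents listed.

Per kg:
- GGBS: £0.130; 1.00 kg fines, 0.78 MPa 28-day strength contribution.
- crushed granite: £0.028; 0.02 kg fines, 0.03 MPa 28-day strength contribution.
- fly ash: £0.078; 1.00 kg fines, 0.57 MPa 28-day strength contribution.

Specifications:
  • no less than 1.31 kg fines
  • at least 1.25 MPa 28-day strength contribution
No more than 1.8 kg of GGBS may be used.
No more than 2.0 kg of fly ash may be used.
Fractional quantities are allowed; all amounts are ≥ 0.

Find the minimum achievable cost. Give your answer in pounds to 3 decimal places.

£0.174

Set it up as a linear program. Let x1 = kg of GGBS, x2 = kg of crushed granite, x3 = kg of fly ash.
min 0.13x1 + 0.028x2 + 0.078x3 with:
  1x1 + 0.02x2 + 1x3 ≥ 1.31   (fines)
  0.78x1 + 0.03x2 + 0.57x3 ≥ 1.25   (28-day strength contribution)
  x1 ≤ 1.8
  x3 ≤ 2
  x1, x2, x3 ≥ 0.
At the optimum only GGBS, fly ash are positive (crushed granite = 0). Binding constraints: 28-day strength contribution and the fly ash cap.
So GGBS = 0.141 kg, fly ash = 2 kg.
Hence cost = 0.13·0.141 + 0.078·2 = £0.17433.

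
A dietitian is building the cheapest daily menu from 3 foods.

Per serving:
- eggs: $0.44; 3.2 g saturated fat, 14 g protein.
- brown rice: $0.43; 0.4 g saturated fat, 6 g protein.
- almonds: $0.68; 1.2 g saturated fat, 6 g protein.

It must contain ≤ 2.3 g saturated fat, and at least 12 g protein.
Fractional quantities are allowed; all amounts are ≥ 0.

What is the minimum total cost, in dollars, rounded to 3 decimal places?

Treat it as an LP. Let x1 = servings of eggs, x2 = servings of brown rice, x3 = servings of almonds.
min 0.44x1 + 0.43x2 + 0.68x3 s.t.:
  3.2x1 + 0.4x2 + 1.2x3 ≤ 2.3   (saturated fat)
  14x1 + 6x2 + 6x3 ≥ 12   (protein)
  x1, x2, x3 ≥ 0.
The optimal basis is {eggs, brown rice}; almonds drops out. The saturated fat and protein requirements are met with equality.
That vertex is x1 = 0.6618, x2 = 0.4559.
Total cost: 0.44·0.6618 + 0.43·0.4559 = 0.48723.

$0.487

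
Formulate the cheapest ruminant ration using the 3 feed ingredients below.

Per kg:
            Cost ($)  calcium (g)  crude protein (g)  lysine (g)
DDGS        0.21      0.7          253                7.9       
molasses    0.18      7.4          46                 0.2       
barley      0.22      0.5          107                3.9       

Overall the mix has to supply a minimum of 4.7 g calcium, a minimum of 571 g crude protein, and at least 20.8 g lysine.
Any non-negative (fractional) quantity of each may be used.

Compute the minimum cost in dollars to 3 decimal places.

Treat it as an LP. Let x1 = kg of DDGS, x2 = kg of molasses, x3 = kg of barley.
min 0.21x1 + 0.18x2 + 0.22x3 subject to:
  0.7x1 + 7.4x2 + 0.5x3 ≥ 4.7   (calcium)
  253x1 + 46x2 + 107x3 ≥ 571   (crude protein)
  7.9x1 + 0.2x2 + 3.9x3 ≥ 20.8   (lysine)
  x1, x2, x3 ≥ 0.
The cheapest feasible vertex uses only DDGS, molasses; barley is not used. Binding constraints: calcium and lysine.
That vertex is x1 = 2.6231, x2 = 0.387.
Cost = 0.21·2.6231 + 0.18·0.387 = 0.62051.

$0.621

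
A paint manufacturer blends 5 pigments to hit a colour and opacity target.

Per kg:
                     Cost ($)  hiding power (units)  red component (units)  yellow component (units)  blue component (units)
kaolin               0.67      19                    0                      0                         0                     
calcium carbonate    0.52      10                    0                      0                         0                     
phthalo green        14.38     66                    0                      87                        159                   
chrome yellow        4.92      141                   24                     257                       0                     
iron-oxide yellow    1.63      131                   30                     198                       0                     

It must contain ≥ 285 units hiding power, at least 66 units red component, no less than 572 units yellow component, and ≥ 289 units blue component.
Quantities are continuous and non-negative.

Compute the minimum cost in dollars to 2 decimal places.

Treat it as an LP. Let x1 = kg of kaolin, x2 = kg of calcium carbonate, x3 = kg of phthalo green, x4 = kg of chrome yellow, x5 = kg of iron-oxide yellow.
Minimise 0.67x1 + 0.52x2 + 14.38x3 + 4.92x4 + 1.63x5 s.t.:
  19x1 + 10x2 + 66x3 + 141x4 + 131x5 ≥ 285   (hiding power)
  24x4 + 30x5 ≥ 66   (red component)
  87x3 + 257x4 + 198x5 ≥ 572   (yellow component)
  159x3 ≥ 289   (blue component)
  x1, x2, x3, x4, x5 ≥ 0.
The minimum-cost mix takes nothing from kaolin, calcium carbonate, chrome yellow — only phthalo green, iron-oxide yellow. There the red component and blue component constraints are tight.
Solving gives x3 = 1.8176, x5 = 2.2.
Objective = 14.38·1.8176 + 1.63·2.2 = 29.7231.

$29.72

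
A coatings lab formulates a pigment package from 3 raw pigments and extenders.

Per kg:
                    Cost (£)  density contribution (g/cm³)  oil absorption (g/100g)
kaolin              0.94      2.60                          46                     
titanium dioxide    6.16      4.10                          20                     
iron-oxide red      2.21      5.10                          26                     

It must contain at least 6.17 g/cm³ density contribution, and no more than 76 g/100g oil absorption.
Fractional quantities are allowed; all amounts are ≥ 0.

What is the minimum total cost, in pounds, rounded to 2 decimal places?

Set it up as a linear program. Let x1 = kg of kaolin, x2 = kg of titanium dioxide, x3 = kg of iron-oxide red.
Minimize 0.94x1 + 6.16x2 + 2.21x3 s.t.:
  2.6x1 + 4.1x2 + 5.1x3 ≥ 6.17   (density contribution)
  46x1 + 20x2 + 26x3 ≤ 76   (oil absorption)
  x1, x2, x3 ≥ 0.
The cheapest feasible vertex uses only kaolin, iron-oxide red; titanium dioxide is not used. There the density contribution and oil absorption constraints are tight.
That vertex is x1 = 1.36, x3 = 0.5163.
Hence cost = 0.94·1.36 + 2.21·0.5163 = £2.4194.

£2.42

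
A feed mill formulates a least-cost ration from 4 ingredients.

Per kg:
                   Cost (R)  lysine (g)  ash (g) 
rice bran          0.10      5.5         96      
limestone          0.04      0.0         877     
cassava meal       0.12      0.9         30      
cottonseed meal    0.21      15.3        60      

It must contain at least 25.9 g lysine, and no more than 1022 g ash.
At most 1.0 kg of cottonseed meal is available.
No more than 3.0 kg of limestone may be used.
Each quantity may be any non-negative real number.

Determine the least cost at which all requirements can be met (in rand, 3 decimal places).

R0.403

Treat it as an LP. Let x1 = kg of rice bran, x2 = kg of limestone, x3 = kg of cassava meal, x4 = kg of cottonseed meal.
min 0.1x1 + 0.04x2 + 0.12x3 + 0.21x4 subject to:
  5.5x1 + 0.9x3 + 15.3x4 ≥ 25.9   (lysine)
  96x1 + 877x2 + 30x3 + 60x4 ≤ 1022   (ash)
  x4 ≤ 1
  x2 ≤ 3
  x1, x2, x3, x4 ≥ 0.
At the optimum only rice bran, cottonseed meal are positive (limestone, cassava meal = 0). There the lysine and the cottonseed meal cap constraints are tight.
So rice bran = 1.927 kg, cottonseed meal = 1 kg.
Hence cost = 0.1·1.927 + 0.21·1 = R0.40270.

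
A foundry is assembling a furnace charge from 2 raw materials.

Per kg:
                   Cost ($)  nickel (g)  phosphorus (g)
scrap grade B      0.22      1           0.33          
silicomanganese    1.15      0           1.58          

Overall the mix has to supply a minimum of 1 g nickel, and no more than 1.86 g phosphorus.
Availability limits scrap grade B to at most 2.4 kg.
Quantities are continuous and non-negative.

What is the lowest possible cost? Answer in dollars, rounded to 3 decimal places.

Set it up as a linear program. Let x1 = kg of scrap grade B, x2 = kg of silicomanganese.
Minimize 0.22x1 + 1.15x2 s.t.:
  1x1 ≥ 1   (nickel)
  0.33x1 + 1.58x2 ≤ 1.86   (phosphorus)
  x1 ≤ 2.4
  x1, x2 ≥ 0.
The minimum-cost mix takes nothing from silicomanganese — only scrap grade B. There the nickel constraint is tight.
Optimal quantities: scrap grade B = 1 kg.
Cost = 0.22·1 = 0.22000.

$0.220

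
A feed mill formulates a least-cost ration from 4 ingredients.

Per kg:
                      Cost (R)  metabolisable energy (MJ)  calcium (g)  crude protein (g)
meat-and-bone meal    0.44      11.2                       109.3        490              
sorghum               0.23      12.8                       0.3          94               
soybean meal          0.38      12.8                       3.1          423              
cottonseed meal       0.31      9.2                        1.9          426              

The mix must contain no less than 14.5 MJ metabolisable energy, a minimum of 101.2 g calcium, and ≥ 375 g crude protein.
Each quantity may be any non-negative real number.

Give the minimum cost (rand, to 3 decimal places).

Treat it as an LP. Let x1 = kg of meat-and-bone meal, x2 = kg of sorghum, x3 = kg of soybean meal, x4 = kg of cottonseed meal.
Minimize 0.44x1 + 0.23x2 + 0.38x3 + 0.31x4 with:
  11.2x1 + 12.8x2 + 12.8x3 + 9.2x4 ≥ 14.5   (metabolisable energy)
  109.3x1 + 0.3x2 + 3.1x3 + 1.9x4 ≥ 101.2   (calcium)
  490x1 + 94x2 + 423x3 + 426x4 ≥ 375   (crude protein)
  x1, x2, x3, x4 ≥ 0.
The cheapest feasible vertex uses only meat-and-bone meal, sorghum; soybean meal, cottonseed meal are not used. The metabolisable energy and calcium requirements are met with equality.
Optimal quantities: meat-and-bone meal = 0.925 kg, sorghum = 0.3234 kg.
Cost = 0.44·0.925 + 0.23·0.3234 = 0.48138.

R0.481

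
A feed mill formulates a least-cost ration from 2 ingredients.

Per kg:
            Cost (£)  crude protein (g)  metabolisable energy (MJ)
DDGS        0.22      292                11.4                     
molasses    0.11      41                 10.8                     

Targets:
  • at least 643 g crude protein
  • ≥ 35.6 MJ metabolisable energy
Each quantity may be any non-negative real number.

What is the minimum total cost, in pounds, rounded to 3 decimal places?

This is a linear program. Let x1 = kg of DDGS, x2 = kg of molasses.
min 0.22x1 + 0.11x2 with:
  292x1 + 41x2 ≥ 643   (crude protein)
  11.4x1 + 10.8x2 ≥ 35.6   (metabolisable energy)
  x1, x2 ≥ 0.
Both inputs are positive at the optimum. There the crude protein and metabolisable energy constraints are tight.
Optimal quantities: DDGS = 2.042 kg, molasses = 1.141 kg.
Cost = 0.22·2.042 + 0.11·1.141 = 0.57475.

£0.575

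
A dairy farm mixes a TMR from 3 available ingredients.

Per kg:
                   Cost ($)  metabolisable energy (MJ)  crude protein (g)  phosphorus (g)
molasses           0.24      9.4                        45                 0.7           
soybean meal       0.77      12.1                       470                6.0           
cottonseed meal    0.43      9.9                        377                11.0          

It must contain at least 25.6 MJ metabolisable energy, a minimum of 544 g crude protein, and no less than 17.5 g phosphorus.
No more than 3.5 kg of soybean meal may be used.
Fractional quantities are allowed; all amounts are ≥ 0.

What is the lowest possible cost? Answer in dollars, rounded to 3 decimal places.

$0.923

Treat it as an LP. Let x1 = kg of molasses, x2 = kg of soybean meal, x3 = kg of cottonseed meal.
min 0.24x1 + 0.77x2 + 0.43x3 with:
  9.4x1 + 12.1x2 + 9.9x3 ≥ 25.6   (metabolisable energy)
  45x1 + 470x2 + 377x3 ≥ 544   (crude protein)
  0.7x1 + 6x2 + 11x3 ≥ 17.5   (phosphorus)
  x2 ≤ 3.5
  x1, x2, x3 ≥ 0.
The cheapest feasible vertex uses only molasses, cottonseed meal; soybean meal is not used. There the metabolisable energy and phosphorus constraints are tight.
That vertex is x1 = 1.123, x3 = 1.519.
Cost = 0.24·1.123 + 0.43·1.519 = 0.92269.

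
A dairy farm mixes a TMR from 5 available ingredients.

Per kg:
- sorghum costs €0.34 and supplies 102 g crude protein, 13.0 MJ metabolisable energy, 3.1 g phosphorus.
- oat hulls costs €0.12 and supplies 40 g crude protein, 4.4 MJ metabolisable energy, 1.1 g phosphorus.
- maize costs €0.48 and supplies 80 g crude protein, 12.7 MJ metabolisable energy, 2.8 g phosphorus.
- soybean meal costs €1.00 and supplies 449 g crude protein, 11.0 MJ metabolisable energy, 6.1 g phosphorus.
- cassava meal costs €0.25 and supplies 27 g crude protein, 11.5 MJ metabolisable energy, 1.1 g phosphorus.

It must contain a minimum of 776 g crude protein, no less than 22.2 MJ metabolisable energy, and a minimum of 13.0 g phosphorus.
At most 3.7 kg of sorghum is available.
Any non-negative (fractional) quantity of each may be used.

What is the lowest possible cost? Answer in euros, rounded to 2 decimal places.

€1.86

Treat it as an LP. Let x1 = kg of sorghum, x2 = kg of oat hulls, x3 = kg of maize, x4 = kg of soybean meal, x5 = kg of cassava meal.
min 0.34x1 + 0.12x2 + 0.48x3 + 1x4 + 0.25x5 with:
  102x1 + 40x2 + 80x3 + 449x4 + 27x5 ≥ 776   (crude protein)
  13x1 + 4.4x2 + 12.7x3 + 11x4 + 11.5x5 ≥ 22.2   (metabolisable energy)
  3.1x1 + 1.1x2 + 2.8x3 + 6.1x4 + 1.1x5 ≥ 13   (phosphorus)
  x1 ≤ 3.7
  x1, x2, x3, x4, x5 ≥ 0.
The minimum-cost mix takes nothing from sorghum, maize, cassava meal — only oat hulls, soybean meal. Binding constraints: crude protein and phosphorus.
That vertex is x2 = 4.415, x4 = 1.335.
Cost = 0.12·4.415 + 1·1.335 = 1.8648.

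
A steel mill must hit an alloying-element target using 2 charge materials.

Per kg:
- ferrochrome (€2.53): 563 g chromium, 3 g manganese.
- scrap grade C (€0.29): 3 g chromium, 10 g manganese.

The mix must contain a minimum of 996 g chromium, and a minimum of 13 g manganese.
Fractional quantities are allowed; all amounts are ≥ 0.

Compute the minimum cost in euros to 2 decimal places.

€4.69

This is a linear program. Let x1 = kg of ferrochrome, x2 = kg of scrap grade C.
Minimize 2.53x1 + 0.29x2 s.t.:
  563x1 + 3x2 ≥ 996   (chromium)
  3x1 + 10x2 ≥ 13   (manganese)
  x1, x2 ≥ 0.
Both inputs are positive at the optimum. There the chromium and manganese constraints are tight.
Solving gives x1 = 1.765, x2 = 0.7705.
Cost = 2.53·1.765 + 0.29·0.7705 = 4.6889.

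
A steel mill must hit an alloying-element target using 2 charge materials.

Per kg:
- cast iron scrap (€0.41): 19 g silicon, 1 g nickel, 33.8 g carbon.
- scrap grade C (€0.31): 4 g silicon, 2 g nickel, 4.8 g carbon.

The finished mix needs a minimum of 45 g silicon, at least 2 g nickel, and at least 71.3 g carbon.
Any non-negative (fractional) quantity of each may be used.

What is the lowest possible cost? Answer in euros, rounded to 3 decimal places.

Let x1 = kg of cast iron scrap, x2 = kg of scrap grade C.
Minimise 0.41x1 + 0.31x2 with:
  19x1 + 4x2 ≥ 45   (silicon)
  1x1 + 2x2 ≥ 2   (nickel)
  33.8x1 + 4.8x2 ≥ 71.3   (carbon)
  x1, x2 ≥ 0.
The minimum-cost mix takes nothing from scrap grade C — only cast iron scrap. Binding constraint: silicon.
Optimal quantities: cast iron scrap = 2.368 kg.
Hence cost = 0.41·2.368 = €0.97088.

€0.971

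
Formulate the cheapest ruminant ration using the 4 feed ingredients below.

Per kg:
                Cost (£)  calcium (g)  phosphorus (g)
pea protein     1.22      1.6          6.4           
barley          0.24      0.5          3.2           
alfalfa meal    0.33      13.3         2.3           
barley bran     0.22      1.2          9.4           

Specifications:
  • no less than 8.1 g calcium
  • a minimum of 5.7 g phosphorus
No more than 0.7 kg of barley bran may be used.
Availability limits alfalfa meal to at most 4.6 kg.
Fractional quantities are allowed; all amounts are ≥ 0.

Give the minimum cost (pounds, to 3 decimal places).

£0.290

Let x1 = kg of pea protein, x2 = kg of barley, x3 = kg of alfalfa meal, x4 = kg of barley bran.
Minimise 1.22x1 + 0.24x2 + 0.33x3 + 0.22x4 with:
  1.6x1 + 0.5x2 + 13.3x3 + 1.2x4 ≥ 8.1   (calcium)
  6.4x1 + 3.2x2 + 2.3x3 + 9.4x4 ≥ 5.7   (phosphorus)
  x4 ≤ 0.7
  x3 ≤ 4.6
  x1, x2, x3, x4 ≥ 0.
The minimum-cost mix takes nothing from pea protein, barley — only alfalfa meal, barley bran. Binding constraints: calcium and phosphorus.
So alfalfa meal = 0.5668 kg, barley bran = 0.4677 kg.
Total cost: 0.33·0.5668 + 0.22·0.4677 = 0.28994.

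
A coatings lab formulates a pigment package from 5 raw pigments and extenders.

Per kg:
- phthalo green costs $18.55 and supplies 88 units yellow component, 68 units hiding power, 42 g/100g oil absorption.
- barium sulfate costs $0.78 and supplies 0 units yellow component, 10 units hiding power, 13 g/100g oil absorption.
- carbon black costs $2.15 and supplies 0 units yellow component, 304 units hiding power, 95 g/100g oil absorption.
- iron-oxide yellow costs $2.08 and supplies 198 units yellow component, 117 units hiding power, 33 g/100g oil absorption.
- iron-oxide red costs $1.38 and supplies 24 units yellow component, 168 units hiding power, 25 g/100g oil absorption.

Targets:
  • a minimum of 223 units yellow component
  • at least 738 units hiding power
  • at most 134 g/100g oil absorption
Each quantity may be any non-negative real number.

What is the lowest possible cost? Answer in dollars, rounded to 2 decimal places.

Let x1 = kg of phthalo green, x2 = kg of barium sulfate, x3 = kg of carbon black, x4 = kg of iron-oxide yellow, x5 = kg of iron-oxide red.
Minimise 18.55x1 + 0.78x2 + 2.15x3 + 2.08x4 + 1.38x5 s.t.:
  88x1 + 198x4 + 24x5 ≥ 223   (yellow component)
  68x1 + 10x2 + 304x3 + 117x4 + 168x5 ≥ 738   (hiding power)
  42x1 + 13x2 + 95x3 + 33x4 + 25x5 ≤ 134   (oil absorption)
  x1, x2, x3, x4, x5 ≥ 0.
The minimum-cost mix takes nothing from phthalo green, barium sulfate — only carbon black, iron-oxide yellow, iron-oxide red. Binding constraints: yellow component, hiding power, oil absorption.
Optimal quantities: carbon black = 0.263 kg, iron-oxide yellow = 0.7115 kg, iron-oxide red = 3.421 kg.
Objective = 2.15·0.263 + 2.08·0.7115 + 1.38·3.421 = 6.7664.

$6.77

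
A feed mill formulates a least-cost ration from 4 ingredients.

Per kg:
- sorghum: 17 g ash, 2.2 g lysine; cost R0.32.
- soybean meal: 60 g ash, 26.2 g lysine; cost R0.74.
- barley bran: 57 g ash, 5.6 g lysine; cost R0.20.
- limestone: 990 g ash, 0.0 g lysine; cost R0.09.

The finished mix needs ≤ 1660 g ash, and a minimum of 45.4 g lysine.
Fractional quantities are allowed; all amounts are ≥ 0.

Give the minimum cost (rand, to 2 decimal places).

R1.28

This is a linear program. Let x1 = kg of sorghum, x2 = kg of soybean meal, x3 = kg of barley bran, x4 = kg of limestone.
min 0.32x1 + 0.74x2 + 0.2x3 + 0.09x4 s.t.:
  17x1 + 60x2 + 57x3 + 990x4 ≤ 1660   (ash)
  2.2x1 + 26.2x2 + 5.6x3 ≥ 45.4   (lysine)
  x1, x2, x3, x4 ≥ 0.
The optimal basis is {soybean meal}; sorghum, barley bran, limestone drop out. There the lysine constraint is tight.
Solving gives x2 = 1.733.
Total cost: 0.74·1.733 = 1.2824.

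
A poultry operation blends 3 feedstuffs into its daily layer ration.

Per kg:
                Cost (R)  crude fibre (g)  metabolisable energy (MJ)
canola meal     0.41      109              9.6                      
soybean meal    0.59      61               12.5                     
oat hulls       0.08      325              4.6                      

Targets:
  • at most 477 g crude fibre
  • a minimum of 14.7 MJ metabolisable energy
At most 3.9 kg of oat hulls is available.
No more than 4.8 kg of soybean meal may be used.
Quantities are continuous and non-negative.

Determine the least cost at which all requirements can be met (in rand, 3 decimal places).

R0.495

Let x1 = kg of canola meal, x2 = kg of soybean meal, x3 = kg of oat hulls.
Minimize 0.41x1 + 0.59x2 + 0.08x3 with:
  109x1 + 61x2 + 325x3 ≤ 477   (crude fibre)
  9.6x1 + 12.5x2 + 4.6x3 ≥ 14.7   (metabolisable energy)
  x3 ≤ 3.9
  x2 ≤ 4.8
  x1, x2, x3 ≥ 0.
At the optimum only canola meal, oat hulls are positive (soybean meal = 0). There the crude fibre and metabolisable energy constraints are tight.
That vertex is x1 = 0.9865, x3 = 1.137.
Cost = 0.41·0.9865 + 0.08·1.137 = 0.49543.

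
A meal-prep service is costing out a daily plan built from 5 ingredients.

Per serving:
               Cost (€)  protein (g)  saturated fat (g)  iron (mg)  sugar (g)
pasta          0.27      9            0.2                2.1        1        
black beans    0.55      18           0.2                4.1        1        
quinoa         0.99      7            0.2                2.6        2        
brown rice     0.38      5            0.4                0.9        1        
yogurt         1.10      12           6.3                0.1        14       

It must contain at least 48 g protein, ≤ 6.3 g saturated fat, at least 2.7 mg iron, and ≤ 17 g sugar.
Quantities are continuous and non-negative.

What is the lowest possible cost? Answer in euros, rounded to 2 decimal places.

€1.44

Let x1 = servings of pasta, x2 = servings of black beans, x3 = servings of quinoa, x4 = servings of brown rice, x5 = servings of yogurt.
Minimise 0.27x1 + 0.55x2 + 0.99x3 + 0.38x4 + 1.1x5 subject to:
  9x1 + 18x2 + 7x3 + 5x4 + 12x5 ≥ 48   (protein)
  0.2x1 + 0.2x2 + 0.2x3 + 0.4x4 + 6.3x5 ≤ 6.3   (saturated fat)
  2.1x1 + 4.1x2 + 2.6x3 + 0.9x4 + 0.1x5 ≥ 2.7   (iron)
  1x1 + 1x2 + 2x3 + 1x4 + 14x5 ≤ 17   (sugar)
  x1, x2, x3, x4, x5 ≥ 0.
The cheapest feasible vertex uses only pasta; black beans, quinoa, brown rice, yogurt are not used. The protein requirement is met with equality.
Solving gives x1 = 5.333.
Total cost: 0.27·5.333 = 1.4399.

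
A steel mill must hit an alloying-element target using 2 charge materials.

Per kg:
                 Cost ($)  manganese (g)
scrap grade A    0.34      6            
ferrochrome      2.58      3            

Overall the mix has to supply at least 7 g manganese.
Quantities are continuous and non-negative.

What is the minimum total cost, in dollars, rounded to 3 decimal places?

Treat it as an LP. Let x1 = kg of scrap grade A, x2 = kg of ferrochrome.
Minimize 0.34x1 + 2.58x2 subject to:
  6x1 + 3x2 ≥ 7   (manganese)
  x1, x2 ≥ 0.
The cheapest feasible vertex uses only scrap grade A; ferrochrome is not used. Binding constraint: manganese.
Solving gives x1 = 1.167.
Cost = 0.34·1.167 = 0.39678.

$0.397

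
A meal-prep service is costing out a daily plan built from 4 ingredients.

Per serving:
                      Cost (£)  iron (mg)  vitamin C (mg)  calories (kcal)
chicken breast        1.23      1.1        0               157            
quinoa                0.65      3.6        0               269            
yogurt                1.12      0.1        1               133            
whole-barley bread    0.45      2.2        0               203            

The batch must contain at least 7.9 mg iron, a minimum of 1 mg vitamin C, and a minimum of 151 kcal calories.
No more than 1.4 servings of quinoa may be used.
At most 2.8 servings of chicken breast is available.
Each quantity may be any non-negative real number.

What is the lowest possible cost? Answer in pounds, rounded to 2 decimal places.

This is a linear program. Let x1 = servings of chicken breast, x2 = servings of quinoa, x3 = servings of yogurt, x4 = servings of whole-barley bread.
Minimise 1.23x1 + 0.65x2 + 1.12x3 + 0.45x4 subject to:
  1.1x1 + 3.6x2 + 0.1x3 + 2.2x4 ≥ 7.9   (iron)
  1x3 ≥ 1   (vitamin C)
  157x1 + 269x2 + 133x3 + 203x4 ≥ 151   (calories)
  x2 ≤ 1.4
  x1 ≤ 2.8
  x1, x2, x3, x4 ≥ 0.
The cheapest feasible vertex uses only quinoa, yogurt, whole-barley bread; chicken breast is not used. The iron, vitamin C, the quinoa cap requirements are met with equality.
So quinoa = 1.4 servings, yogurt = 1 serving, whole-barley bread = 1.255 servings.
Cost = 0.65·1.4 + 1.12·1 + 0.45·1.255 = 2.5948.

£2.59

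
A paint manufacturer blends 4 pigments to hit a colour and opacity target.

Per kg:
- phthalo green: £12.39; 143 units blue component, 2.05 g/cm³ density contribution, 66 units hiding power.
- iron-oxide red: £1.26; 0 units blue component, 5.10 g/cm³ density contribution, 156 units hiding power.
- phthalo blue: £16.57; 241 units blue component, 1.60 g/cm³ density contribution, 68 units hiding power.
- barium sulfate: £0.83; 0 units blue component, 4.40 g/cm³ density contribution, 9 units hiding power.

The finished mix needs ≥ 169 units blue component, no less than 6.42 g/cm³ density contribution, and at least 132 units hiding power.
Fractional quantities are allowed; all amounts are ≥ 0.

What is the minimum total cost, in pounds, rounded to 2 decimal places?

£12.77

Treat it as an LP. Let x1 = kg of phthalo green, x2 = kg of iron-oxide red, x3 = kg of phthalo blue, x4 = kg of barium sulfate.
Minimize 12.39x1 + 1.26x2 + 16.57x3 + 0.83x4 subject to:
  143x1 + 241x3 ≥ 169   (blue component)
  2.05x1 + 5.1x2 + 1.6x3 + 4.4x4 ≥ 6.42   (density contribution)
  66x1 + 156x2 + 68x3 + 9x4 ≥ 132   (hiding power)
  x1, x2, x3, x4 ≥ 0.
At the optimum only iron-oxide red, phthalo blue, barium sulfate are positive (phthalo green = 0). Binding constraints: blue component, density contribution, hiding power.
That vertex is x2 = 0.5048, x3 = 0.7012, x4 = 0.619.
Cost = 1.26·0.5048 + 16.57·0.7012 + 0.83·0.619 = 12.7687.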